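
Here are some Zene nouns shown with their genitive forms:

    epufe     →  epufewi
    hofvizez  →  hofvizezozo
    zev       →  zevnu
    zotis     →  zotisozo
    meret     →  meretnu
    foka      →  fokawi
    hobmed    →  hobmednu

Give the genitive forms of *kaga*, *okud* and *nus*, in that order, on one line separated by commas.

The pattern is sibilance of the final sound: -ozo when the stem ends in a sibilant (*hofvizez*, *zotis*); -nu when the stem ends in a non-sibilant consonant (*zev*, *meret*, *hobmed*); -wi when the stem ends in a vowel (*epufe*, *foka*).
*kaga* — final sound /a/ (a vowel) → -wi → *kagawi*.
The final sound of *okud* is /d/, which is a non-sibilant consonant, so the suffix is -nu, giving *okudnu*.
*nus* — final sound /s/ (a sibilant) → -ozo → *nusozo*.

kagawi, okudnu, nusozo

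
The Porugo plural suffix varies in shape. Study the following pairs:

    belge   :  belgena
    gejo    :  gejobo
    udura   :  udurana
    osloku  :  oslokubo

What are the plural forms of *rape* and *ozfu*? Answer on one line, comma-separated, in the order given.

rapena, ozfubo

The suffix is conditioned by the last vowel: -bo when the last vowel of the stem is a rounded vowel (*gejo*, *osloku*); -na when the last vowel of the stem is an unrounded vowel (*belge*, *udura*).
*rape*: last vowel = /e/, an unrounded vowel → -na → *rapena*.
The last vowel of *ozfu* is /u/, which is a rounded vowel, so the suffix is -bo, giving *ozfubo*.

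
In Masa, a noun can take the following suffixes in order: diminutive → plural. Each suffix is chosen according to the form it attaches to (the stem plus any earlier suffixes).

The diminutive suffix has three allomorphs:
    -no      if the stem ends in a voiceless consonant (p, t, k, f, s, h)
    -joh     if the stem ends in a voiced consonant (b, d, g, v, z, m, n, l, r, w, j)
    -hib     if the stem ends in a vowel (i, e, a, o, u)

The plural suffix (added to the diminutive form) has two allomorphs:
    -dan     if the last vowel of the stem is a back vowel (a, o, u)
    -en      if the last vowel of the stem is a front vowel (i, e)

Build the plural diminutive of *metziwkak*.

metziwkaknodan

*metziwkak*: final sound = /k/, a voiceless consonant → -no → *metziwkakno*.
The last vowel of the diminutive form *metziwkakno* is /o/, which is a back vowel, so the plural suffix is -dan, giving *metziwkaknodan*.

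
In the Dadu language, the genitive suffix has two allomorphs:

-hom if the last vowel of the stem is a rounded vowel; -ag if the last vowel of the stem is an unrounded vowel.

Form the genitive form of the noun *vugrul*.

*vugrul* — last vowel /u/ (a rounded vowel) → -hom → *vugrulhom*.

vugrulhom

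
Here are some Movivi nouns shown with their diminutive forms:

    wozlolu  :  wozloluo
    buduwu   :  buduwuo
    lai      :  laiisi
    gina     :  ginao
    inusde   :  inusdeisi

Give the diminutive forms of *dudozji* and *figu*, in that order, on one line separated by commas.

dudozjiisi, figuo

The suffix is conditioned by the last vowel: -isi when the last vowel of the stem is a front vowel (*lai*, *inusde*); -o when the last vowel of the stem is a back vowel (*wozlolu*, *buduwu*, *gina*).
Since the last vowel of *dudozji* is /i/ (a front vowel), it takes -isi, giving *dudozjiisi*.
*figu* — last vowel /u/ (a back vowel) → -o → *figuo*.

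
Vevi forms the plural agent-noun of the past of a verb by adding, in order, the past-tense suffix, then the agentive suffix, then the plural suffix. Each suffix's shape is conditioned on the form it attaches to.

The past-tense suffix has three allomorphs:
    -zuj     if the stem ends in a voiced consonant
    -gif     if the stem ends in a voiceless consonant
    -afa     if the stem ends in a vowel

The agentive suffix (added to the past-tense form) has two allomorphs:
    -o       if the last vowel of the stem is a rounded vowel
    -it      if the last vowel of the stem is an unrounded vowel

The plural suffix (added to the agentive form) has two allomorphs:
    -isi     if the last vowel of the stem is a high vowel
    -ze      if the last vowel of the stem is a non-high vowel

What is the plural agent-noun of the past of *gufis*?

gufisgifitisi

*gufis*: final sound = /s/, a voiceless consonant → -gif → *gufisgif*.
The past-tense form *gufisgif* — last vowel /i/ (an unrounded vowel) → -it → *gufisgifit*.
Since the last vowel of the agentive form *gufisgifit* is /i/ (a high vowel), it takes -isi, giving *gufisgifitisi*.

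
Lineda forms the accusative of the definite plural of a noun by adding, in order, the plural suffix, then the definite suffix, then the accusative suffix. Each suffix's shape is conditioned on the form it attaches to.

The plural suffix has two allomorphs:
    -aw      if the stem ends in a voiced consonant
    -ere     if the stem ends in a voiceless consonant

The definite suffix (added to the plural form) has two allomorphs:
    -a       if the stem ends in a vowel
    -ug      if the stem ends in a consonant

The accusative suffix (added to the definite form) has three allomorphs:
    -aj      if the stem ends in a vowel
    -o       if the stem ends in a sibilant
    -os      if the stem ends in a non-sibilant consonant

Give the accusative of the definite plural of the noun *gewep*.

gewepereaaj

*gewep* — final consonant /p/ (voiceless) → -ere → *gewepere*.
The plural form *gewepere* — final sound /e/ (a vowel) → -a → *geweperea*.
The definite form *geweperea*: final sound = /a/, a vowel → -aj → *gewepereaaj*.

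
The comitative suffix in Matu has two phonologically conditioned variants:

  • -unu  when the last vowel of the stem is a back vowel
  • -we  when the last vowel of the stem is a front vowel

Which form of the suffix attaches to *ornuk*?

The last vowel of *ornuk* is /u/, which is a back vowel, so the suffix is -unu.

-unu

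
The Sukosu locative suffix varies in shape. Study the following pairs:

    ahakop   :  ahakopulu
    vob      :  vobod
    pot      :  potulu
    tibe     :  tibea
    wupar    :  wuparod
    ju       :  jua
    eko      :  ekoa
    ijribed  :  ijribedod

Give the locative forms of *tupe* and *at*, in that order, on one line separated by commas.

The alternation tracks the final sound of the stem — -ulu when the stem ends in a voiceless consonant (*ahakop*, *pot*); -od when the stem ends in a voiced consonant (*vob*, *wupar*, *ijribed*); -a when the stem ends in a vowel (*tibe*, *ju*, *eko*).
*tupe*: final sound = /e/, a vowel → -a → *tupea*.
*at* — final sound /t/ (a voiceless consonant) → -ulu → *atulu*.

tupea, atulu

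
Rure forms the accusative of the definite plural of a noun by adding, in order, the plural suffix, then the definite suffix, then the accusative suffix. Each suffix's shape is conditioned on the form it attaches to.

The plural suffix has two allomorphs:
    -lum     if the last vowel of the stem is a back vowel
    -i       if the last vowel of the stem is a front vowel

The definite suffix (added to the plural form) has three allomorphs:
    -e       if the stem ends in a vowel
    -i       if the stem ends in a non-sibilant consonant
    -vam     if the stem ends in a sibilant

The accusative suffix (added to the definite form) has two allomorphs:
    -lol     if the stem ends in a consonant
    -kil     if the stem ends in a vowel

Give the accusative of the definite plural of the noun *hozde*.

*hozde* — last vowel /e/ (a front vowel) → -i → *hozdei*.
Since the final sound of the plural form *hozdei* is /i/ (a vowel), it takes -e, giving *hozdeie*.
The definite form *hozdeie* — final sound /e/ (a vowel) → -kil → *hozdeiekil*.

hozdeiekil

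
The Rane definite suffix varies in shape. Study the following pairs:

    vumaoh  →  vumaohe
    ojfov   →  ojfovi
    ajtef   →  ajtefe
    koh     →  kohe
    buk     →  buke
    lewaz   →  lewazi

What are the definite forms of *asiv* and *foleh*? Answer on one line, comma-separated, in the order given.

Looking at the final consonant of each stem: -e when the stem ends in a voiceless consonant (*vumaoh*, *ajtef*, *koh*, *buk*); -i when the stem ends in a voiced consonant (*ojfov*, *lewaz*).
*asiv*: final consonant = /v/, voiced → -i → *asivi*.
*foleh* — final consonant /h/ (voiceless) → -e → *folehe*.

asivi, folehe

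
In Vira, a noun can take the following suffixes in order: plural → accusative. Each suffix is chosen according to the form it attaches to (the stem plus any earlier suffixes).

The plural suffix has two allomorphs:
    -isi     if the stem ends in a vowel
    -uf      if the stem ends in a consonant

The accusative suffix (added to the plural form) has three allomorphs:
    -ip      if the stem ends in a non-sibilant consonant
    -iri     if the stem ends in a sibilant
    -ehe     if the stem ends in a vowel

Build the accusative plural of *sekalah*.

sekalahufip

*sekalah*: final sound = /h/, a consonant → -uf → *sekalahuf*.
The plural form *sekalahuf* — final sound /f/ (a non-sibilant consonant) → -ip → *sekalahufip*.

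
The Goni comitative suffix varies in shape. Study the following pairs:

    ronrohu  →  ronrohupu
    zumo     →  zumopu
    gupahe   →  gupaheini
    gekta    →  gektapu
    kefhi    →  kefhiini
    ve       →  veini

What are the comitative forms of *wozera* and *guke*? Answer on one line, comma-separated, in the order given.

wozerapu, gukeini

The alternation tracks the last vowel of the stem — -ini when the last vowel of the stem is a front vowel (*gupahe*, *kefhi*, *ve*); -pu when the last vowel of the stem is a back vowel (*ronrohu*, *zumo*, *gekta*).
*wozera*: last vowel = /a/, a back vowel → -pu → *wozerapu*.
*guke*: last vowel = /e/, a front vowel → -ini → *gukeini*.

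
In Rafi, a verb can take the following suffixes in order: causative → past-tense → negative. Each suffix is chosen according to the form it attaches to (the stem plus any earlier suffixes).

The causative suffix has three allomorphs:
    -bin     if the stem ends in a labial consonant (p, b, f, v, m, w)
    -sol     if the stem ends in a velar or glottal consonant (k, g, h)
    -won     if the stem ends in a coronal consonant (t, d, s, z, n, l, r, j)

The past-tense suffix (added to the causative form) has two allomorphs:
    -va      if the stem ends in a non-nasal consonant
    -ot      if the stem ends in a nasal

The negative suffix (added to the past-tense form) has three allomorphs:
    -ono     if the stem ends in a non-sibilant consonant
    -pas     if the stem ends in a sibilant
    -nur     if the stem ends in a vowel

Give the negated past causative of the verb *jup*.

jupbinotono

The final consonant of *jup* is /p/, which is labial, so the causative suffix is -bin, giving *jupbin*.
Since the final consonant of the causative form *jupbin* is /n/ (a nasal), it takes -ot, giving *jupbinot*.
The past-tense form *jupbinot* — final sound /t/ (a non-sibilant consonant) → -ono → *jupbinotono*.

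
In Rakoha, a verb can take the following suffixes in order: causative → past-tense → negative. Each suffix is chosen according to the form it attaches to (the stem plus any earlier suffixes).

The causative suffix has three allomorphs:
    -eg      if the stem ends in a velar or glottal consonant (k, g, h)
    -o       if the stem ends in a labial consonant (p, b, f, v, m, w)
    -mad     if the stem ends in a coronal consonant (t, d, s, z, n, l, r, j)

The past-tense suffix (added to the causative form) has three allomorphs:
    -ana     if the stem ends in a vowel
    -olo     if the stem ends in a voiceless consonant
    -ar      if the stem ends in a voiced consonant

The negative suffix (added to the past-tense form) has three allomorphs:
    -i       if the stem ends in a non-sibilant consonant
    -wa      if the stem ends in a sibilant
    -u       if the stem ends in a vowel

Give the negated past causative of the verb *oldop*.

oldopoanau

*oldop* — final consonant /p/ (labial) → -o → *oldopo*.
The causative form *oldopo* — final sound /o/ (a vowel) → -ana → *oldopoana*.
The past-tense form *oldopoana*: final sound = /a/, a vowel → -u → *oldopoanau*.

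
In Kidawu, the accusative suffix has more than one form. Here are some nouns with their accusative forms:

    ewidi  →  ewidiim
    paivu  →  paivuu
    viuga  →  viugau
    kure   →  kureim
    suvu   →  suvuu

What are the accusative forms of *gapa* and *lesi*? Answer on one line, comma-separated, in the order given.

The pattern is front/back vowel harmony: -im when the last vowel of the stem is a front vowel (*ewidi*, *kure*); -u when the last vowel of the stem is a back vowel (*paivu*, *viuga*, *suvu*).
*gapa*: last vowel = /a/, a back vowel → -u → *gapau*.
The last vowel of *lesi* is /i/, which is a front vowel, so the suffix is -im, giving *lesiim*.

gapau, lesiim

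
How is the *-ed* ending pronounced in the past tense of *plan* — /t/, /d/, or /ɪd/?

/d/

The stem *plan* ends in a voiced sound other than /d/.
The -ed suffix is realized as /ɪd/ after /t, d/; as /t/ after other voiceless consonants; and as /d/ after other voiced sounds.
So -ed on *plan* is pronounced /d/.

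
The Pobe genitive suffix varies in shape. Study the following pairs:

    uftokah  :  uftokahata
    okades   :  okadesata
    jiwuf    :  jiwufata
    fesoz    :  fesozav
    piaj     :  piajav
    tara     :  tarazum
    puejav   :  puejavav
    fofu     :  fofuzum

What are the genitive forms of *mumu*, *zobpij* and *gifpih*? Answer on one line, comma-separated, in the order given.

The pattern is voicing of the final sound: -ata when the stem ends in a voiceless consonant (*uftokah*, *okades*, *jiwuf*); -av when the stem ends in a voiced consonant (*fesoz*, *piaj*, *puejav*); -zum when the stem ends in a vowel (*tara*, *fofu*).
*mumu*: final sound = /u/, a vowel → -zum → *mumuzum*.
*zobpij* — final sound /j/ (a voiced consonant) → -av → *zobpijav*.
*gifpih*: final sound = /h/, a voiceless consonant → -ata → *gifpihata*.

mumuzum, zobpijav, gifpihata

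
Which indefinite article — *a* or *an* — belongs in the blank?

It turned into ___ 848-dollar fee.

The indefinite article is chosen by the initial *sound* of the following word, not its spelling.
The number *848* is spoken "eight hundred …", beginning with /eɪt/ — a vowel sound.
So the article is *an*: It turned into an 848-dollar fee.

an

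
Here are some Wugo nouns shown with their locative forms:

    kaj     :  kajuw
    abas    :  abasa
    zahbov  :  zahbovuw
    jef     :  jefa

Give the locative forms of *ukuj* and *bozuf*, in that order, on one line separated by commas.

Looking at the final consonant of each stem: -a when the stem ends in a voiceless consonant (*abas*, *jef*); -uw when the stem ends in a voiced consonant (*kaj*, *zahbov*).
The final consonant of *ukuj* is /j/, which is voiced, so the suffix is -uw, giving *ukujuw*.
*bozuf*: final consonant = /f/, voiceless → -a → *bozufa*.

ukujuw, bozufa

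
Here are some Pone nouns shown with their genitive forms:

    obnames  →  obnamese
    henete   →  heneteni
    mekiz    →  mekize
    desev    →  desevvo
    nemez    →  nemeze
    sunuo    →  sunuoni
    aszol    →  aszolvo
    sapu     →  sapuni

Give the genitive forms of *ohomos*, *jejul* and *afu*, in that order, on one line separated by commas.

The pattern is sibilance of the final sound: -e when the stem ends in a sibilant (*obnames*, *mekiz*, *nemez*); -vo when the stem ends in a non-sibilant consonant (*desev*, *aszol*); -ni when the stem ends in a vowel (*henete*, *sunuo*, *sapu*).
*ohomos* — final sound /s/ (a sibilant) → -e → *ohomose*.
*jejul*: final sound = /l/, a non-sibilant consonant → -vo → *jejulvo*.
The final sound of *afu* is /u/, which is a vowel, so the suffix is -ni, giving *afuni*.

ohomose, jejulvo, afuni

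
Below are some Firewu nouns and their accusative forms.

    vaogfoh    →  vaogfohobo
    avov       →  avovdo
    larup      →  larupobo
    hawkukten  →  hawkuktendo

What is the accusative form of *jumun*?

jumundo

The suffix is conditioned by the final consonant: -obo when the stem ends in a voiceless consonant (*vaogfoh*, *larup*); -do when the stem ends in a voiced consonant (*avov*, *hawkukten*).
The final consonant of *jumun* is /n/, which is voiced, so the suffix is -do, giving *jumundo*.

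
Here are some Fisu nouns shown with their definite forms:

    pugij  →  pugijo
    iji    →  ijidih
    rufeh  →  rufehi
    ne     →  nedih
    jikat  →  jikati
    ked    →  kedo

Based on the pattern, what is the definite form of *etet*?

eteti

Looking at the final sound of each stem: -i when the stem ends in a voiceless consonant (*rufeh*, *jikat*); -o when the stem ends in a voiced consonant (*pugij*, *ked*); -dih when the stem ends in a vowel (*iji*, *ne*).
Since the final sound of *etet* is /t/ (a voiceless consonant), it takes -i, giving *eteti*.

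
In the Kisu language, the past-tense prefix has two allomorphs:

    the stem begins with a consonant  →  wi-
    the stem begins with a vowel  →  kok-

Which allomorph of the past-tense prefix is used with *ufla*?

kok-

*ufla* — first sound /u/ (a vowel) → kok-.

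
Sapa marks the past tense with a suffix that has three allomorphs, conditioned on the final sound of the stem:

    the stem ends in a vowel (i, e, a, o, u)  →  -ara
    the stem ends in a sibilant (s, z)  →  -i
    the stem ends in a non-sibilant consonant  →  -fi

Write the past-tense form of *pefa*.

*pefa*: final sound = /a/, a vowel → -ara → *pefaara*.

pefaara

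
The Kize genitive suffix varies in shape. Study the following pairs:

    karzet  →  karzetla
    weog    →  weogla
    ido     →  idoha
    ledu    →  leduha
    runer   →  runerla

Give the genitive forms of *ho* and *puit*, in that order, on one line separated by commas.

hoha, puitla

The alternation tracks the final sound of the stem — -la when the stem ends in a consonant (*karzet*, *weog*, *runer*); -ha when the stem ends in a vowel (*ido*, *ledu*).
*ho* — final sound /o/ (a vowel) → -ha → *hoha*.
The final sound of *puit* is /t/, which is a consonant, so the suffix is -la, giving *puitla*.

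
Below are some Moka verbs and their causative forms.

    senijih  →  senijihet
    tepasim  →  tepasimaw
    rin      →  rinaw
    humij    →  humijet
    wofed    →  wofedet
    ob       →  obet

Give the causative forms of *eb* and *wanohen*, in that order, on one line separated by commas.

The suffix is conditioned by the final consonant: -aw when the stem ends in a nasal (*tepasim*, *rin*); -et when the stem ends in a non-nasal consonant (*senijih*, *humij*, *wofed*, *ob*).
*eb* — final consonant /b/ (non-nasal) → -et → *ebet*.
*wanohen*: final consonant = /n/, a nasal → -aw → *wanohenaw*.

ebet, wanohenaw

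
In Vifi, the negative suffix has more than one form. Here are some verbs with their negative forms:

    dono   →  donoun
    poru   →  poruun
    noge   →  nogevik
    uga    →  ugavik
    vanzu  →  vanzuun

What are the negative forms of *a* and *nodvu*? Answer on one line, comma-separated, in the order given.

avik, nodvuun

The alternation tracks the last vowel of the stem — -un when the last vowel of the stem is a rounded vowel (*dono*, *poru*, *vanzu*); -vik when the last vowel of the stem is an unrounded vowel (*noge*, *uga*).
Since the last vowel of *a* is /a/ (an unrounded vowel), it takes -vik, giving *avik*.
*nodvu* — last vowel /u/ (a rounded vowel) → -un → *nodvuun*.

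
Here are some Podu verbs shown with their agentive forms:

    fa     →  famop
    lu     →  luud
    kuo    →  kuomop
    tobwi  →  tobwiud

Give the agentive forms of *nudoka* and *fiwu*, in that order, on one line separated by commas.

nudokamop, fiwuud

Looking at the last vowel of each stem: -ud when the last vowel of the stem is a high vowel (*lu*, *tobwi*); -mop when the last vowel of the stem is a non-high vowel (*fa*, *kuo*).
The last vowel of *nudoka* is /a/, which is a non-high vowel, so the suffix is -mop, giving *nudokamop*.
*fiwu* — last vowel /u/ (a high vowel) → -ud → *fiwuud*.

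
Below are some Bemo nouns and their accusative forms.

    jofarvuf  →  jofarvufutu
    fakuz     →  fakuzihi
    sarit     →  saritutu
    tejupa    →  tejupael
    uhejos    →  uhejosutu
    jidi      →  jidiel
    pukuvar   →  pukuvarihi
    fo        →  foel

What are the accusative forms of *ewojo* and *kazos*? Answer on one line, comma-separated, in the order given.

The pattern is voicing of the final sound: -utu when the stem ends in a voiceless consonant (*jofarvuf*, *sarit*, *uhejos*); -ihi when the stem ends in a voiced consonant (*fakuz*, *pukuvar*); -el when the stem ends in a vowel (*tejupa*, *jidi*, *fo*).
The final sound of *ewojo* is /o/, which is a vowel, so the suffix is -el, giving *ewojoel*.
The final sound of *kazos* is /s/, which is a voiceless consonant, so the suffix is -utu, giving *kazosutu*.

ewojoel, kazosutu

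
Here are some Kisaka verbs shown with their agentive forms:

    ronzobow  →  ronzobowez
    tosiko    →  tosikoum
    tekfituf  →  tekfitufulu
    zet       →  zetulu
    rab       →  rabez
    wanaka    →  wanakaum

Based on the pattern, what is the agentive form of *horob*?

horobez

Looking at the final sound of each stem: -ulu when the stem ends in a voiceless consonant (*tekfituf*, *zet*); -ez when the stem ends in a voiced consonant (*ronzobow*, *rab*); -um when the stem ends in a vowel (*tosiko*, *wanaka*).
Since the final sound of *horob* is /b/ (a voiced consonant), it takes -ez, giving *horobez*.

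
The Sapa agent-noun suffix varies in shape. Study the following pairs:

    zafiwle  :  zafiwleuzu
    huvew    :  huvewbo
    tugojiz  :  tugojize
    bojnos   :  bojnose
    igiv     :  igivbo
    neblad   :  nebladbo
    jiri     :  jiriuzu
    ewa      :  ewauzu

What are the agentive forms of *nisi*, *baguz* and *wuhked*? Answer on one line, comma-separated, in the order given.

nisiuzu, baguze, wuhkedbo

The pattern is sibilance of the final sound: -e when the stem ends in a sibilant (*tugojiz*, *bojnos*); -bo when the stem ends in a non-sibilant consonant (*huvew*, *igiv*, *neblad*); -uzu when the stem ends in a vowel (*zafiwle*, *jiri*, *ewa*).
*nisi*: final sound = /i/, a vowel → -uzu → *nisiuzu*.
*baguz*: final sound = /z/, a sibilant → -e → *baguze*.
*wuhked* — final sound /d/ (a non-sibilant consonant) → -bo → *wuhkedbo*.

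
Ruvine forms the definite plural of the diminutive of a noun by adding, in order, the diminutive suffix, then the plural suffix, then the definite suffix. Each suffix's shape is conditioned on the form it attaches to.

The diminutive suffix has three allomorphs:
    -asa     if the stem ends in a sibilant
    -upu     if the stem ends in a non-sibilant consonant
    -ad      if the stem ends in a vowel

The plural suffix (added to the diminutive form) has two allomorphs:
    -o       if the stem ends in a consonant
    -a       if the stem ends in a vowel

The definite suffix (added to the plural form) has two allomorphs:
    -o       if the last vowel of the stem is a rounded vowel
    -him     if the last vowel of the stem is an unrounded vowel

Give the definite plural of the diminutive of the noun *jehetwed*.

Since the final sound of *jehetwed* is /d/ (a non-sibilant consonant), it takes -upu, giving *jehetwedupu*.
The diminutive form *jehetwedupu* — final sound /u/ (a vowel) → -a → *jehetwedupua*.
The last vowel of the plural form *jehetwedupua* is /a/, which is an unrounded vowel, so the definite suffix is -him, giving *jehetwedupuahim*.

jehetwedupuahim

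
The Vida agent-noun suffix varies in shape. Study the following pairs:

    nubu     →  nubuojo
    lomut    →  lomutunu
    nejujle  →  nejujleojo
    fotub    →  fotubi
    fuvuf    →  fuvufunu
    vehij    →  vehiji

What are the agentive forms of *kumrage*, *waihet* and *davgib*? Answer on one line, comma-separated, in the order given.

kumrageojo, waihetunu, davgibi

The pattern is voicing of the final sound: -unu when the stem ends in a voiceless consonant (*lomut*, *fuvuf*); -i when the stem ends in a voiced consonant (*fotub*, *vehij*); -ojo when the stem ends in a vowel (*nubu*, *nejujle*).
*kumrage*: final sound = /e/, a vowel → -ojo → *kumrageojo*.
*waihet*: final sound = /t/, a voiceless consonant → -unu → *waihetunu*.
Since the final sound of *davgib* is /b/ (a voiced consonant), it takes -i, giving *davgibi*.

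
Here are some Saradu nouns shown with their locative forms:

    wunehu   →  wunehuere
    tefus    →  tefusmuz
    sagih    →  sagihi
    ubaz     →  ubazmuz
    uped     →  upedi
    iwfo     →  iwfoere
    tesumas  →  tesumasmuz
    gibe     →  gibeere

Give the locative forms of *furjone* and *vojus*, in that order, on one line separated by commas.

furjoneere, vojusmuz

The pattern is sibilance of the final sound: -muz when the stem ends in a sibilant (*tefus*, *ubaz*, *tesumas*); -i when the stem ends in a non-sibilant consonant (*sagih*, *uped*); -ere when the stem ends in a vowel (*wunehu*, *iwfo*, *gibe*).
*furjone*: final sound = /e/, a vowel → -ere → *furjoneere*.
*vojus* — final sound /s/ (a sibilant) → -muz → *vojusmuz*.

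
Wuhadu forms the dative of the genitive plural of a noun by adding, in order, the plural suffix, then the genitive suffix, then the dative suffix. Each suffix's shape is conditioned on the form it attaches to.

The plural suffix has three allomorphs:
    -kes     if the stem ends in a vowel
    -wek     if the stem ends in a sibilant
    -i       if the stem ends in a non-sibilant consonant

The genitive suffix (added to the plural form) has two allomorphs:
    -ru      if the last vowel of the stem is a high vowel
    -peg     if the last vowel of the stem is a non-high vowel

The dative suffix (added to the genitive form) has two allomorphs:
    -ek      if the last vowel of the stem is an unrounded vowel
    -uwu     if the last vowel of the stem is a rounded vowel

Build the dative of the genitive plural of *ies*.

Since the final sound of *ies* is /s/ (a sibilant), it takes -wek, giving *ieswek*.
The plural form *ieswek* — last vowel /e/ (a non-high vowel) → -peg → *ieswekpeg*.
The genitive form *ieswekpeg* — last vowel /e/ (an unrounded vowel) → -ek → *ieswekpegek*.

ieswekpegek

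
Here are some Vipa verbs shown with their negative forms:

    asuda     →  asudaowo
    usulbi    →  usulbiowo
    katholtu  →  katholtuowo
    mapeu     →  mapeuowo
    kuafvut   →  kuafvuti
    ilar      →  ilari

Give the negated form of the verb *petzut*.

petzuti

The alternation tracks the final sound of the stem — -i when the stem ends in a consonant (*kuafvut*, *ilar*); -owo when the stem ends in a vowel (*asuda*, *usulbi*, *katholtu*, *mapeu*).
Since the final sound of *petzut* is /t/ (a consonant), it takes -i, giving *petzuti*.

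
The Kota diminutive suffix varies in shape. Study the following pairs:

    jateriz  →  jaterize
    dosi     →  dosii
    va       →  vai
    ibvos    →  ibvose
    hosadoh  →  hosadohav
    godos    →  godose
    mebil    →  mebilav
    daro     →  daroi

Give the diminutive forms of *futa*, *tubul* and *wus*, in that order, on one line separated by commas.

The suffix is conditioned by the final sound: -e when the stem ends in a sibilant (*jateriz*, *ibvos*, *godos*); -av when the stem ends in a non-sibilant consonant (*hosadoh*, *mebil*); -i when the stem ends in a vowel (*dosi*, *va*, *daro*).
The final sound of *futa* is /a/, which is a vowel, so the suffix is -i, giving *futai*.
Since the final sound of *tubul* is /l/ (a non-sibilant consonant), it takes -av, giving *tubulav*.
*wus*: final sound = /s/, a sibilant → -e → *wuse*.

futai, tubulav, wuse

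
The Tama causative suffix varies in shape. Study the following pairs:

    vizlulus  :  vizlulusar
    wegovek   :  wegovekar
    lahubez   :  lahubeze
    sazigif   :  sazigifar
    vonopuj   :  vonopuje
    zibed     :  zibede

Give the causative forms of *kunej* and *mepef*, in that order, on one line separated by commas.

Looking at the final consonant of each stem: -ar when the stem ends in a voiceless consonant (*vizlulus*, *wegovek*, *sazigif*); -e when the stem ends in a voiced consonant (*lahubez*, *vonopuj*, *zibed*).
*kunej*: final consonant = /j/, voiced → -e → *kuneje*.
*mepef* — final consonant /f/ (voiceless) → -ar → *mepefar*.

kuneje, mepefar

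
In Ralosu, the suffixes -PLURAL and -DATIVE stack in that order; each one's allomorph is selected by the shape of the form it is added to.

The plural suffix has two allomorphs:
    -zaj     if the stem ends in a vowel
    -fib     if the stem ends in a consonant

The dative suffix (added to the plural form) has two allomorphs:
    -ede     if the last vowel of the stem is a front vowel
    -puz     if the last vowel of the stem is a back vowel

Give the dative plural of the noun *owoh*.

owohfibede

*owoh*: final sound = /h/, a consonant → -fib → *owohfib*.
The plural form *owohfib* — last vowel /i/ (a front vowel) → -ede → *owohfibede*.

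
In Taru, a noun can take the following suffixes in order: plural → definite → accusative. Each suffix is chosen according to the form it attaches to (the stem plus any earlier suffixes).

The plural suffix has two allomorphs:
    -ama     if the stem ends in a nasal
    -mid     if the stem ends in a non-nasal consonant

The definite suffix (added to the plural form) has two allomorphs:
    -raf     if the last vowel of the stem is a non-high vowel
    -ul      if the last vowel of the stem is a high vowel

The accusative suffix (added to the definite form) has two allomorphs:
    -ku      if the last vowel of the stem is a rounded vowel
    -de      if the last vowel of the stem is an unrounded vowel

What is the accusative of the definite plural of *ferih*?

Since the final consonant of *ferih* is /h/ (non-nasal), it takes -mid, giving *ferihmid*.
The last vowel of the plural form *ferihmid* is /i/, which is a high vowel, so the definite suffix is -ul, giving *ferihmidul*.
The definite form *ferihmidul* — last vowel /u/ (a rounded vowel) → -ku → *ferihmidulku*.

ferihmidulku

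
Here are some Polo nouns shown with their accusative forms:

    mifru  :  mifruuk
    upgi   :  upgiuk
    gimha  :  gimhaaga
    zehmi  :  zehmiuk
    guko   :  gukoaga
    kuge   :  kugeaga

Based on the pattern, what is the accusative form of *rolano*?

rolanoaga

The suffix is conditioned by the last vowel: -uk when the last vowel of the stem is a high vowel (*mifru*, *upgi*, *zehmi*); -aga when the last vowel of the stem is a non-high vowel (*gimha*, *guko*, *kuge*).
*rolano* — last vowel /o/ (a non-high vowel) → -aga → *rolanoaga*.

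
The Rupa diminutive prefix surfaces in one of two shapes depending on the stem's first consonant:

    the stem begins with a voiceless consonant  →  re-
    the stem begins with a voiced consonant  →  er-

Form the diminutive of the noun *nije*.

ernije

Since the first consonant of *nije* is /n/ (voiced), it takes er-, giving *ernije*.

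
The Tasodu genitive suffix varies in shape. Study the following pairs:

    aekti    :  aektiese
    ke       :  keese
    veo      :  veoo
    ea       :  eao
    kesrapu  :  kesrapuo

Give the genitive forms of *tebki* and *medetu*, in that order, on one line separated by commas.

The pattern is front/back vowel harmony: -ese when the last vowel of the stem is a front vowel (*aekti*, *ke*); -o when the last vowel of the stem is a back vowel (*veo*, *ea*, *kesrapu*).
*tebki* — last vowel /i/ (a front vowel) → -ese → *tebkiese*.
Since the last vowel of *medetu* is /u/ (a back vowel), it takes -o, giving *medetuo*.

tebkiese, medetuo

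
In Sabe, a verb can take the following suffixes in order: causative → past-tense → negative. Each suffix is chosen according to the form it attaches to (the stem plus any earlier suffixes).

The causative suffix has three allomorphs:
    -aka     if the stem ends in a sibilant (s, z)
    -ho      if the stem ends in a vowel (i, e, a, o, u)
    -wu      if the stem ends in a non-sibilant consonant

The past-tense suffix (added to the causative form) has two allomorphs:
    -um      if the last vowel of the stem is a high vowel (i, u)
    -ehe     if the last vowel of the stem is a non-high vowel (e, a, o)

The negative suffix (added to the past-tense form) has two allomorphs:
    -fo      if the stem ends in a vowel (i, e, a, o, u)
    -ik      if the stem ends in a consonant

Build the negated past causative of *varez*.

varezakaehefo

*varez* — final sound /z/ (a sibilant) → -aka → *varezaka*.
The causative form *varezaka* — last vowel /a/ (a non-high vowel) → -ehe → *varezakaehe*.
The past-tense form *varezakaehe* — final sound /e/ (a vowel) → -fo → *varezakaehefo*.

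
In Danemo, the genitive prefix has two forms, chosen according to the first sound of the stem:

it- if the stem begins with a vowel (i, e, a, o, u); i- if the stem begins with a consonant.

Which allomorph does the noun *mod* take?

Since the first sound of *mod* is /m/ (a consonant), it takes i-.

i-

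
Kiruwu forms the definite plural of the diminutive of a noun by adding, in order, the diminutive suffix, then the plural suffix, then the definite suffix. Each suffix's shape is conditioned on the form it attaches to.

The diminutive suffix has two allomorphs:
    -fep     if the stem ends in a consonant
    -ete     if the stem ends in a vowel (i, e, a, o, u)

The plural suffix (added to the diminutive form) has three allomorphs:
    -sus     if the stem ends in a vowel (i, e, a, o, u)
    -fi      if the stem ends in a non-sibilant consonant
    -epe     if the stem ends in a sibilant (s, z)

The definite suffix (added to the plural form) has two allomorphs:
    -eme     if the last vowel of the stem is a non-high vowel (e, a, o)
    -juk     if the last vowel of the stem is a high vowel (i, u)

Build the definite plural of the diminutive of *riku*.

rikuetesusjuk

Since the final sound of *riku* is /u/ (a vowel), it takes -ete, giving *rikuete*.
The diminutive form *rikuete*: final sound = /e/, a vowel → -sus → *rikuetesus*.
The plural form *rikuetesus*: last vowel = /u/, a high vowel → -juk → *rikuetesusjuk*.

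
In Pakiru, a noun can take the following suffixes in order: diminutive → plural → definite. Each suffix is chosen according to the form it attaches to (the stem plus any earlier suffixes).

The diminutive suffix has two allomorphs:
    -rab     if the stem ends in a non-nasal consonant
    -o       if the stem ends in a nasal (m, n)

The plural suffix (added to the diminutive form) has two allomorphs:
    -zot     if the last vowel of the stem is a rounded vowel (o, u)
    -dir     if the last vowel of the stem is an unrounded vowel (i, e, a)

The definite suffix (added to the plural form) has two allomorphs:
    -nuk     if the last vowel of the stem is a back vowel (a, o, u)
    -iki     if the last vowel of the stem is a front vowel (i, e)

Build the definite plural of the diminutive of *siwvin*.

Since the final consonant of *siwvin* is /n/ (a nasal), it takes -o, giving *siwvino*.
The diminutive form *siwvino*: last vowel = /o/, a rounded vowel → -zot → *siwvinozot*.
Since the last vowel of the plural form *siwvinozot* is /o/ (a back vowel), it takes -nuk, giving *siwvinozotnuk*.

siwvinozotnuk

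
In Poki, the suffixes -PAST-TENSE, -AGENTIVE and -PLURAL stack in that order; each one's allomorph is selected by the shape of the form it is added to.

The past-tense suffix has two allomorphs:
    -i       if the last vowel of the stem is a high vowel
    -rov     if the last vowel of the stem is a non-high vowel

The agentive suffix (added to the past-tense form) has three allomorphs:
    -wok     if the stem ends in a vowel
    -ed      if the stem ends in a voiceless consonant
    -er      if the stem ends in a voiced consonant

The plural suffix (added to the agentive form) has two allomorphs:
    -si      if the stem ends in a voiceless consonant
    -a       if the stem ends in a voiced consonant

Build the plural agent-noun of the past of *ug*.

ugiwoksi

*ug*: last vowel = /u/, a high vowel → -i → *ugi*.
The past-tense form *ugi* — final sound /i/ (a vowel) → -wok → *ugiwok*.
The agentive form *ugiwok* — final consonant /k/ (voiceless) → -si → *ugiwoksi*.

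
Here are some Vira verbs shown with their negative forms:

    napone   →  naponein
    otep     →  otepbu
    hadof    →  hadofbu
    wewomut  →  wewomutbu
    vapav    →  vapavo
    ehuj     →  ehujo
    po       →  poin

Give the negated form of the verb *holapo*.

holapoin

The alternation tracks the final sound of the stem — -bu when the stem ends in a voiceless consonant (*otep*, *hadof*, *wewomut*); -o when the stem ends in a voiced consonant (*vapav*, *ehuj*); -in when the stem ends in a vowel (*napone*, *po*).
*holapo* — final sound /o/ (a vowel) → -in → *holapoin*.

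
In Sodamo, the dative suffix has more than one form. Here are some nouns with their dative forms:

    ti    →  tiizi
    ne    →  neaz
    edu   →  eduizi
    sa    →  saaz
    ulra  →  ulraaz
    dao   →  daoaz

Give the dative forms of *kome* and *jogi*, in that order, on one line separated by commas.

The suffix is conditioned by the last vowel: -izi when the last vowel of the stem is a high vowel (*ti*, *edu*); -az when the last vowel of the stem is a non-high vowel (*ne*, *sa*, *ulra*, *dao*).
The last vowel of *kome* is /e/, which is a non-high vowel, so the suffix is -az, giving *komeaz*.
Since the last vowel of *jogi* is /i/ (a high vowel), it takes -izi, giving *jogiizi*.

komeaz, jogiizi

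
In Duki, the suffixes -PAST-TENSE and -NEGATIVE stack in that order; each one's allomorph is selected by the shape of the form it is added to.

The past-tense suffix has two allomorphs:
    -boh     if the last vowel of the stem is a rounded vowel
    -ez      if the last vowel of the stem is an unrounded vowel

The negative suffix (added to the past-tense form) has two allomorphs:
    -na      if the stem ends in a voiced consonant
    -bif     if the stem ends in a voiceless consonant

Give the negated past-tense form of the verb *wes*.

*wes* — last vowel /e/ (an unrounded vowel) → -ez → *wesez*.
Since the final consonant of the past-tense form *wesez* is /z/ (voiced), it takes -na, giving *wesezna*.

wesezna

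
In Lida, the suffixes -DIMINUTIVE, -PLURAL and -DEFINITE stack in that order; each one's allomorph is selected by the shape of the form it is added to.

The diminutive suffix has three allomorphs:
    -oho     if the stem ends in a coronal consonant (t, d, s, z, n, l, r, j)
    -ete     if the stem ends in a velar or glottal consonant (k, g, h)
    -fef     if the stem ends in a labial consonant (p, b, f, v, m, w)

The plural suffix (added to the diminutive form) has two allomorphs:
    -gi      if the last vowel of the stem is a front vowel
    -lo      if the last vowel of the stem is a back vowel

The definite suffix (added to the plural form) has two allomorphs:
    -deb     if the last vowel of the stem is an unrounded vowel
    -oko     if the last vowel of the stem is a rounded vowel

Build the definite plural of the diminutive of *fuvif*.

fuviffefgideb

*fuvif*: final consonant = /f/, labial → -fef → *fuviffef*.
The diminutive form *fuviffef*: last vowel = /e/, a front vowel → -gi → *fuviffefgi*.
The plural form *fuviffefgi*: last vowel = /i/, an unrounded vowel → -deb → *fuviffefgideb*.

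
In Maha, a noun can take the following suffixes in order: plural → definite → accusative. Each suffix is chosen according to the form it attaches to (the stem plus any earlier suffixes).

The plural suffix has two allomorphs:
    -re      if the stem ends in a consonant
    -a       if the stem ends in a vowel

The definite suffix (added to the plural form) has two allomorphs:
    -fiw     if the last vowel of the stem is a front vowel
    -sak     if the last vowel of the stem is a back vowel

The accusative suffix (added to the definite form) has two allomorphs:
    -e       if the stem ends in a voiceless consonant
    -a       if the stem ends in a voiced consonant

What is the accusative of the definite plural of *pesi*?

*pesi*: final sound = /i/, a vowel → -a → *pesia*.
The plural form *pesia* — last vowel /a/ (a back vowel) → -sak → *pesiasak*.
Since the final consonant of the definite form *pesiasak* is /k/ (voiceless), it takes -e, giving *pesiasake*.

pesiasake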